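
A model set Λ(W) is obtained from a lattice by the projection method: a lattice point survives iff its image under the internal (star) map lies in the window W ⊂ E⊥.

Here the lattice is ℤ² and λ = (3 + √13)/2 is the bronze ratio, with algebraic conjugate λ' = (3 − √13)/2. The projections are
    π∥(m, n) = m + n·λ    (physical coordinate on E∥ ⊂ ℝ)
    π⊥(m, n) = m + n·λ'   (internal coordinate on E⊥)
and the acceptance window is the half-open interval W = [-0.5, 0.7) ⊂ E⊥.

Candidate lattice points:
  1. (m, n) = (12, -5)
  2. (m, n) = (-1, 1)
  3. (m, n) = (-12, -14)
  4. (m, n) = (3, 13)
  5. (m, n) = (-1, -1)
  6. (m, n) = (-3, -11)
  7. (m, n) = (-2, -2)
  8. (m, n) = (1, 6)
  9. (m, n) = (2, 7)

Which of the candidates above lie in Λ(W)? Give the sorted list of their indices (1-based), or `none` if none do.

6, 9

Compute λ' = (3−√13)/2 = -0.302776, so π⊥(m,n) = m -0.302776·n.
candidate 1: (m,n)=(12,-5) → π∥ = 12-5·λ ≈ -4.513878, π⊥ = 12-5·λ' ≈ 13.513878 ∉ [-0.5, 0.7) ⇒ out
candidate 2: (m,n)=(-1,1) → π∥ = -1+1·λ ≈ 2.302776, π⊥ = -1+1·λ' ≈ -1.302776 ∉ [-0.5, 0.7) ⇒ out
candidate 3: (m,n)=(-12,-14) → π∥ = -12-14·λ ≈ -58.238859, π⊥ = -12-14·λ' ≈ -7.761141 ∉ [-0.5, 0.7) ⇒ out
candidate 4: (m,n)=(3,13) → π∥ = 3+13·λ ≈ 45.936083, π⊥ = 3+13·λ' ≈ -0.936083 ∉ [-0.5, 0.7) ⇒ out
candidate 5: (m,n)=(-1,-1) → π∥ = -1-1·λ ≈ -4.302776, π⊥ = -1-1·λ' ≈ -0.697224 ∉ [-0.5, 0.7) ⇒ out
candidate 6: (m,n)=(-3,-11) → π∥ = -3-11·λ ≈ -39.330532, π⊥ = -3-11·λ' ≈ 0.330532 ∈ [-0.5, 0.7) ⇒ IN Λ
candidate 7: (m,n)=(-2,-2) → π∥ = -2-2·λ ≈ -8.605551, π⊥ = -2-2·λ' ≈ -1.394449 ∉ [-0.5, 0.7) ⇒ out
candidate 8: (m,n)=(1,6) → π∥ = 1+6·λ ≈ 20.816654, π⊥ = 1+6·λ' ≈ -0.816654 ∉ [-0.5, 0.7) ⇒ out
candidate 9: (m,n)=(2,7) → π∥ = 2+7·λ ≈ 25.119429, π⊥ = 2+7·λ' ≈ -0.119429 ∈ [-0.5, 0.7) ⇒ IN Λ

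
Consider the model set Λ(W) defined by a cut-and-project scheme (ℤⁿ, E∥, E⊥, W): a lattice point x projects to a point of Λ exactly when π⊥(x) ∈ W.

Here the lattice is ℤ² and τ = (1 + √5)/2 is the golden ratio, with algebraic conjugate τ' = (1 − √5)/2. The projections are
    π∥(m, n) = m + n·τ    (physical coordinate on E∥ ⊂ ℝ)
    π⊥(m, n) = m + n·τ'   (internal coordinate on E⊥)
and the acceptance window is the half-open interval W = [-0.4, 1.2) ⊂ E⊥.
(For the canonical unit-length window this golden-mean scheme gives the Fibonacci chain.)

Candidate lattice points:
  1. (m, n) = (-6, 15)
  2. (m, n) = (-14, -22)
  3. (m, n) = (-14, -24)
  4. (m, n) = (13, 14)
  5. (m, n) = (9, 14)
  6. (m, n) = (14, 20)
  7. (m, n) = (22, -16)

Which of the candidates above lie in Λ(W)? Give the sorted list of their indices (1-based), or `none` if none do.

3, 5

Compute τ' = (1−√5)/2 = -0.6180, so π⊥(m,n) = m -0.6180·n.
[1] lift (-6,15): star map gives -15.2705; window check -0.4 ≤ -15.2705 < 1.2 is false → out
[2] lift (-14,-22): star map gives -0.4033; window check -0.4 ≤ -0.4033 < 1.2 is false → out
[3] lift (-14,-24): star map gives 0.8328; window check -0.4 ≤ 0.8328 < 1.2 is true → IN Λ
[4] lift (13,14): star map gives 4.3475; window check -0.4 ≤ 4.3475 < 1.2 is false → out
[5] lift (9,14): star map gives 0.3475; window check -0.4 ≤ 0.3475 < 1.2 is true → IN Λ
[6] lift (14,20): star map gives 1.6393; window check -0.4 ≤ 1.6393 < 1.2 is false → out
[7] lift (22,-16): star map gives 31.8885; window check -0.4 ≤ 31.8885 < 1.2 is false → out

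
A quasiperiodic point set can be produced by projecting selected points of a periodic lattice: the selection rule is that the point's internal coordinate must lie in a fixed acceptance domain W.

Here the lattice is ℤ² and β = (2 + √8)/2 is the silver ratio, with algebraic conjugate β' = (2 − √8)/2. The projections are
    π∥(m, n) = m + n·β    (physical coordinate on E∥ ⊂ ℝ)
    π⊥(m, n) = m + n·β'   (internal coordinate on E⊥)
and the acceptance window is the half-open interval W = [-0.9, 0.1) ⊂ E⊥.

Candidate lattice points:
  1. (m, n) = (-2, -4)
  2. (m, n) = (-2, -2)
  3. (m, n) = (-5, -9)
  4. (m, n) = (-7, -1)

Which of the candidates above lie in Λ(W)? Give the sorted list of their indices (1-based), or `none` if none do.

1

Numerically β ≈ 2.4142 and β' = −1/β ≈ -0.4142.
#1 (-2,-4): internal coord -2 + (-4)·β' = -0.3431; -0.3431 ∈ [-0.9, 0.1) → IN Λ
#2 (-2,-2): internal coord -2 + (-2)·β' = -1.1716; -1.1716 ∉ [-0.9, 0.1) → out
#3 (-5,-9): internal coord -5 + (-9)·β' = -1.2721; -1.2721 ∉ [-0.9, 0.1) → out
#4 (-7,-1): internal coord -7 + (-1)·β' = -6.5858; -6.5858 ∉ [-0.9, 0.1) → out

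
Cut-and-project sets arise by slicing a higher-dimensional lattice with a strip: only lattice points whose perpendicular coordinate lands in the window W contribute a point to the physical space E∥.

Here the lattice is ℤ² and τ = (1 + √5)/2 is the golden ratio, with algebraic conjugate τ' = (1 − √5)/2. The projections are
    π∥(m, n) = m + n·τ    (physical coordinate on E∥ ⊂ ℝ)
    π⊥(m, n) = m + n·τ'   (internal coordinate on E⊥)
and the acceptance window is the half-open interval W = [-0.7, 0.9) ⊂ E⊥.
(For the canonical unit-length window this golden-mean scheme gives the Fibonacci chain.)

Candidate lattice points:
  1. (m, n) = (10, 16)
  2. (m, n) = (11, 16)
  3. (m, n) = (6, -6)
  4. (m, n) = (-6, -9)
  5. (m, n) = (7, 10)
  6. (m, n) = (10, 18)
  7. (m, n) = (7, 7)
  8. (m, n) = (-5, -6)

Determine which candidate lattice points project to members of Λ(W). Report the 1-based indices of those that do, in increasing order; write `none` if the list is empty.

Numerically τ ≈ 1.6180 and τ' = −1/τ ≈ -0.6180.
[1] lift (10,16): star map gives 0.1115; window check -0.7 ≤ 0.1115 < 0.9 is true → IN Λ
[2] lift (11,16): star map gives 1.1115; window check -0.7 ≤ 1.1115 < 0.9 is false → out
[3] lift (6,-6): star map gives 9.7082; window check -0.7 ≤ 9.7082 < 0.9 is false → out
[4] lift (-6,-9): star map gives -0.4377; window check -0.7 ≤ -0.4377 < 0.9 is true → IN Λ
[5] lift (7,10): star map gives 0.8197; window check -0.7 ≤ 0.8197 < 0.9 is true → IN Λ
[6] lift (10,18): star map gives -1.1246; window check -0.7 ≤ -1.1246 < 0.9 is false → out
[7] lift (7,7): star map gives 2.6738; window check -0.7 ≤ 2.6738 < 0.9 is false → out
[8] lift (-5,-6): star map gives -1.2918; window check -0.7 ≤ -1.2918 < 0.9 is false → out

1, 4, 5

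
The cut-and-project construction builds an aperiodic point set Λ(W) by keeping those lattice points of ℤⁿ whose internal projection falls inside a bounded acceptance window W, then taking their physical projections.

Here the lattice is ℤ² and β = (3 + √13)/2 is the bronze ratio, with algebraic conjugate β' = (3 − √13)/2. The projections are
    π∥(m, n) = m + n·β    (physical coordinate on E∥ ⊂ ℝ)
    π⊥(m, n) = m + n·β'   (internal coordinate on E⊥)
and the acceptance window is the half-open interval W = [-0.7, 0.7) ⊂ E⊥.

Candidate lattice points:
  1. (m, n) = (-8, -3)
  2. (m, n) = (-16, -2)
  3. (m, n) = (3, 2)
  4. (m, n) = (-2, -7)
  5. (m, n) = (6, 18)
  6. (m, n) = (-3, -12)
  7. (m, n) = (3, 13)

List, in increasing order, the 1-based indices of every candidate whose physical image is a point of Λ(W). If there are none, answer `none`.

4, 5, 6

Compute β' = (3−√13)/2 = -0.302776, so π⊥(m,n) = m -0.302776·n.
#1 (-8,-3): internal coord -8 + (-3)·β' = -7.091673; -7.091673 ∉ [-0.7, 0.7) → out
#2 (-16,-2): internal coord -16 + (-2)·β' = -15.394449; -15.394449 ∉ [-0.7, 0.7) → out
#3 (3,2): internal coord 3 + (2)·β' = +2.394449; +2.394449 ∉ [-0.7, 0.7) → out
#4 (-2,-7): internal coord -2 + (-7)·β' = +0.119429; +0.119429 ∈ [-0.7, 0.7) → IN Λ
#5 (6,18): internal coord 6 + (18)·β' = +0.550039; +0.550039 ∈ [-0.7, 0.7) → IN Λ
#6 (-3,-12): internal coord -3 + (-12)·β' = +0.633308; +0.633308 ∈ [-0.7, 0.7) → IN Λ
#7 (3,13): internal coord 3 + (13)·β' = -0.936083; -0.936083 ∉ [-0.7, 0.7) → out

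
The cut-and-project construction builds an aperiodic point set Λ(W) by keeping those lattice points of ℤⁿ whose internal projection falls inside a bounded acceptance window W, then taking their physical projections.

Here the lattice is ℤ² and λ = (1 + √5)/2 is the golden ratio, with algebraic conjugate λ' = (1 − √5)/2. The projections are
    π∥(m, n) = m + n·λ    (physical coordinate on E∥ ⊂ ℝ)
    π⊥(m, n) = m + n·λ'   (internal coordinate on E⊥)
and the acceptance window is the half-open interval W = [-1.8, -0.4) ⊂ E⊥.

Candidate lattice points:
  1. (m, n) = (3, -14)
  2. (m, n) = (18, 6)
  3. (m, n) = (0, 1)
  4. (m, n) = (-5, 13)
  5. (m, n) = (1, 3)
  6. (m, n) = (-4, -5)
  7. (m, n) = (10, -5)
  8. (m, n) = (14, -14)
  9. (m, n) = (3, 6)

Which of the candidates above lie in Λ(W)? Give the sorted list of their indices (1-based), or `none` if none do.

3, 5, 6, 9

Compute λ' = (1−√5)/2 = -0.61803, so π⊥(m,n) = m -0.61803·n.
#1 (3,-14): internal coord 3 + (-14)·λ' = +11.65248; +11.65248 ∉ [-1.8, -0.4) → out
#2 (18,6): internal coord 18 + (6)·λ' = +14.29180; +14.29180 ∉ [-1.8, -0.4) → out
#3 (0,1): internal coord 0 + (1)·λ' = -0.61803; -0.61803 ∈ [-1.8, -0.4) → IN Λ
#4 (-5,13): internal coord -5 + (13)·λ' = -13.03444; -13.03444 ∉ [-1.8, -0.4) → out
#5 (1,3): internal coord 1 + (3)·λ' = -0.85410; -0.85410 ∈ [-1.8, -0.4) → IN Λ
#6 (-4,-5): internal coord -4 + (-5)·λ' = -0.90983; -0.90983 ∈ [-1.8, -0.4) → IN Λ
#7 (10,-5): internal coord 10 + (-5)·λ' = +13.09017; +13.09017 ∉ [-1.8, -0.4) → out
#8 (14,-14): internal coord 14 + (-14)·λ' = +22.65248; +22.65248 ∉ [-1.8, -0.4) → out
#9 (3,6): internal coord 3 + (6)·λ' = -0.70820; -0.70820 ∈ [-1.8, -0.4) → IN Λ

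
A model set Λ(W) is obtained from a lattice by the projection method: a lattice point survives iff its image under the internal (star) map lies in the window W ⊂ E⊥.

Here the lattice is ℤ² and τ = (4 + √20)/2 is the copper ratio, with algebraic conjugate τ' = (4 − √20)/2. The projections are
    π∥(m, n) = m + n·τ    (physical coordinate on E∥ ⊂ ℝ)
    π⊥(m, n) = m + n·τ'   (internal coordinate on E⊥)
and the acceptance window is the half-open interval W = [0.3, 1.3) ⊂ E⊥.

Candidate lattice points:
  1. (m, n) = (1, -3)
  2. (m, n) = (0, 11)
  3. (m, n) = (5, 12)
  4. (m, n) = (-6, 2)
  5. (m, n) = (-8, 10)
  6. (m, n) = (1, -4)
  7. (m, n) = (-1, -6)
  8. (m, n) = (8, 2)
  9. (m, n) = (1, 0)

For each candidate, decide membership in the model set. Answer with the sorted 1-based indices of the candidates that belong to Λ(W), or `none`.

7, 9

Numerically τ ≈ 4.23607 and τ' = −1/τ ≈ -0.23607.
#1 (1,-3): internal coord 1 + (-3)·τ' = +1.70820; +1.70820 ∉ [0.3, 1.3) → out
#2 (0,11): internal coord 0 + (11)·τ' = -2.59675; -2.59675 ∉ [0.3, 1.3) → out
#3 (5,12): internal coord 5 + (12)·τ' = +2.16718; +2.16718 ∉ [0.3, 1.3) → out
#4 (-6,2): internal coord -6 + (2)·τ' = -6.47214; -6.47214 ∉ [0.3, 1.3) → out
#5 (-8,10): internal coord -8 + (10)·τ' = -10.36068; -10.36068 ∉ [0.3, 1.3) → out
#6 (1,-4): internal coord 1 + (-4)·τ' = +1.94427; +1.94427 ∉ [0.3, 1.3) → out
#7 (-1,-6): internal coord -1 + (-6)·τ' = +0.41641; +0.41641 ∈ [0.3, 1.3) → IN Λ
#8 (8,2): internal coord 8 + (2)·τ' = +7.52786; +7.52786 ∉ [0.3, 1.3) → out
#9 (1,0): internal coord 1 + (0)·τ' = +1.00000; +1.00000 ∈ [0.3, 1.3) → IN Λ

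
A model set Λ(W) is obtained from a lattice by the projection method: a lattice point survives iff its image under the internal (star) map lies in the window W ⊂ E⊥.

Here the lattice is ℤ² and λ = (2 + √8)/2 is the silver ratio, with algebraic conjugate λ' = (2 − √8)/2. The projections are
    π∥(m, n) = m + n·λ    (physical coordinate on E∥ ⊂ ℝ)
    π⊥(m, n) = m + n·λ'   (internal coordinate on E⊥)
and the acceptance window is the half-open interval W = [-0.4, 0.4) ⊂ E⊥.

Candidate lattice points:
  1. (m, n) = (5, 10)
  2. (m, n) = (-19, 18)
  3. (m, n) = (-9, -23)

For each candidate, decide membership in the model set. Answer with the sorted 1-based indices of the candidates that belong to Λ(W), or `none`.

λ' = (2−√8)/2 ≈ -0.414214.
candidate 1: (m,n)=(5,10) → π∥ = 5+10·λ ≈ 29.142136, π⊥ = 5+10·λ' ≈ 0.857864 ∉ [-0.4, 0.4) ⇒ out
candidate 2: (m,n)=(-19,18) → π∥ = -19+18·λ ≈ 24.455844, π⊥ = -19+18·λ' ≈ -26.455844 ∉ [-0.4, 0.4) ⇒ out
candidate 3: (m,n)=(-9,-23) → π∥ = -9-23·λ ≈ -64.526912, π⊥ = -9-23·λ' ≈ 0.526912 ∉ [-0.4, 0.4) ⇒ out

none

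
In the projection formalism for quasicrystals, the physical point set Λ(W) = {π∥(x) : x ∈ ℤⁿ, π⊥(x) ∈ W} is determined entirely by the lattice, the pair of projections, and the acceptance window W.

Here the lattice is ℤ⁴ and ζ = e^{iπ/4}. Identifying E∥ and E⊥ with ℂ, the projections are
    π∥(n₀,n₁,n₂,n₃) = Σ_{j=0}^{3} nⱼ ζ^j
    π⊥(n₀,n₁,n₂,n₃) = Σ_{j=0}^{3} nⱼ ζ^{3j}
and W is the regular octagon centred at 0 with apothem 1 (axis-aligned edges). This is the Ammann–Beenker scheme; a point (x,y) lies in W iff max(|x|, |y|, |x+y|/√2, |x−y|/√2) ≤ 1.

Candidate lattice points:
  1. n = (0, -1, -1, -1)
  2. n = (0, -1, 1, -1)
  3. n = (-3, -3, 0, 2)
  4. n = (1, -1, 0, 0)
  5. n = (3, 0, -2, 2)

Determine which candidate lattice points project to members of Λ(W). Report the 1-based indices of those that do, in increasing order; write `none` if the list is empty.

1, 3

π⊥(n) = n₀ + n₁ζ³ + n₂ζ⁶ + n₃ζ⁹ where ζ = e^{iπ/4}.
candidate 1: n = (0, -1, -1, -1) → π⊥ ≈ (+0.000000, -0.414214); max(|x|,|y|,|x±y|/√2) = 0.414214 ≤ 1 ⇒ ∈ W
candidate 2: n = (0, -1, 1, -1) → π⊥ ≈ (+0.000000, -2.414214); max(|x|,|y|,|x±y|/√2) = 2.414214 > 1 ⇒ ∉ W
candidate 3: n = (-3, -3, 0, 2) → π⊥ ≈ (+0.535534, -0.707107); max(|x|,|y|,|x±y|/√2) = 0.878680 ≤ 1 ⇒ ∈ W
candidate 4: n = (1, -1, 0, 0) → π⊥ ≈ (+1.707107, -0.707107); max(|x|,|y|,|x±y|/√2) = 1.707107 > 1 ⇒ ∉ W
candidate 5: n = (3, 0, -2, 2) → π⊥ ≈ (+4.414214, +3.414214); max(|x|,|y|,|x±y|/√2) = 5.535534 > 1 ⇒ ∉ W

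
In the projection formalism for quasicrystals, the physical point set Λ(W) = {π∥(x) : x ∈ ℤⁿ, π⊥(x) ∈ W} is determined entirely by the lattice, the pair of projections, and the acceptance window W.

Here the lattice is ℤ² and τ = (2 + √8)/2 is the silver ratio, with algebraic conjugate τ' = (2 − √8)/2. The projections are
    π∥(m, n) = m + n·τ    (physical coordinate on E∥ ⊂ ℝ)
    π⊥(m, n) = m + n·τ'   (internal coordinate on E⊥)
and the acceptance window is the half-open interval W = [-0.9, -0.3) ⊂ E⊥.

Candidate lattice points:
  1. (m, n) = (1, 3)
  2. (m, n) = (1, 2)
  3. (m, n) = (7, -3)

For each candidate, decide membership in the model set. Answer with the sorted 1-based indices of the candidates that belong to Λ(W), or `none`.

none

Compute τ' = (2−√8)/2 = -0.41421, so π⊥(m,n) = m -0.41421·n.
candidate 1: (m,n)=(1,3) → π∥ = 1+3·τ ≈ 8.24264, π⊥ = 1+3·τ' ≈ -0.24264 ∉ [-0.9, -0.3) ⇒ out
candidate 2: (m,n)=(1,2) → π∥ = 1+2·τ ≈ 5.82843, π⊥ = 1+2·τ' ≈ 0.17157 ∉ [-0.9, -0.3) ⇒ out
candidate 3: (m,n)=(7,-3) → π∥ = 7-3·τ ≈ -0.24264, π⊥ = 7-3·τ' ≈ 8.24264 ∉ [-0.9, -0.3) ⇒ out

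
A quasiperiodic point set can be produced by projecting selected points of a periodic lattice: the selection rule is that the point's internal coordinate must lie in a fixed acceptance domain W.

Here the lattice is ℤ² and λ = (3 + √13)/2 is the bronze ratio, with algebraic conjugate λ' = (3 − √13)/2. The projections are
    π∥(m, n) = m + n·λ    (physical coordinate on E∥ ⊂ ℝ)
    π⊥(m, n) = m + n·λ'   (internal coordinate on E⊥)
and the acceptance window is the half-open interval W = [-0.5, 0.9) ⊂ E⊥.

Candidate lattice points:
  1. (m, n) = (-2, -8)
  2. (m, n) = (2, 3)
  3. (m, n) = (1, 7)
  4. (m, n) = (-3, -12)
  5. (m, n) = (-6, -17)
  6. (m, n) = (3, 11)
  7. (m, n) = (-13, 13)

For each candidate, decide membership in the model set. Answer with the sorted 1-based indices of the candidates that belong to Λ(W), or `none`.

1, 4, 6

Numerically λ ≈ 3.302776 and λ' = −1/λ ≈ -0.302776.
candidate 1: (m,n)=(-2,-8) → π∥ = -2-8·λ ≈ -28.422205, π⊥ = -2-8·λ' ≈ 0.422205 ∈ [-0.5, 0.9) ⇒ IN Λ
candidate 2: (m,n)=(2,3) → π∥ = 2+3·λ ≈ 11.908327, π⊥ = 2+3·λ' ≈ 1.091673 ∉ [-0.5, 0.9) ⇒ out
candidate 3: (m,n)=(1,7) → π∥ = 1+7·λ ≈ 24.119429, π⊥ = 1+7·λ' ≈ -1.119429 ∉ [-0.5, 0.9) ⇒ out
candidate 4: (m,n)=(-3,-12) → π∥ = -3-12·λ ≈ -42.633308, π⊥ = -3-12·λ' ≈ 0.633308 ∈ [-0.5, 0.9) ⇒ IN Λ
candidate 5: (m,n)=(-6,-17) → π∥ = -6-17·λ ≈ -62.147186, π⊥ = -6-17·λ' ≈ -0.852814 ∉ [-0.5, 0.9) ⇒ out
candidate 6: (m,n)=(3,11) → π∥ = 3+11·λ ≈ 39.330532, π⊥ = 3+11·λ' ≈ -0.330532 ∈ [-0.5, 0.9) ⇒ IN Λ
candidate 7: (m,n)=(-13,13) → π∥ = -13+13·λ ≈ 29.936083, π⊥ = -13+13·λ' ≈ -16.936083 ∉ [-0.5, 0.9) ⇒ out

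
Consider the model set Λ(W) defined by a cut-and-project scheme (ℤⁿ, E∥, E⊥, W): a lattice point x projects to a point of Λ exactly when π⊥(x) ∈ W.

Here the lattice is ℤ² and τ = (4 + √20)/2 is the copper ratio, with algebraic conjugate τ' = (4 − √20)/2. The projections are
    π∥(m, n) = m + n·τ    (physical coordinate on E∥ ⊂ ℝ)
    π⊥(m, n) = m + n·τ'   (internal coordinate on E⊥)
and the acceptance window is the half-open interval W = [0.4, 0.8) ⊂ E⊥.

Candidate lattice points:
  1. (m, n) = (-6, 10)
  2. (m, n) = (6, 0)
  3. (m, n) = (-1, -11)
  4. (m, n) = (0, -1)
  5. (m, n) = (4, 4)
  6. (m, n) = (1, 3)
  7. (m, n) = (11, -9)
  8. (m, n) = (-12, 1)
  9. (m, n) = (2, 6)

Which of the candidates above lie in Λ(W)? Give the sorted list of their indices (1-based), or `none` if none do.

τ' = (4−√20)/2 ≈ -0.2361.
#1 (-6,10): internal coord -6 + (10)·τ' = -8.3607; -8.3607 ∉ [0.4, 0.8) → out
#2 (6,0): internal coord 6 + (0)·τ' = +6.0000; +6.0000 ∉ [0.4, 0.8) → out
#3 (-1,-11): internal coord -1 + (-11)·τ' = +1.5967; +1.5967 ∉ [0.4, 0.8) → out
#4 (0,-1): internal coord 0 + (-1)·τ' = +0.2361; +0.2361 ∉ [0.4, 0.8) → out
#5 (4,4): internal coord 4 + (4)·τ' = +3.0557; +3.0557 ∉ [0.4, 0.8) → out
#6 (1,3): internal coord 1 + (3)·τ' = +0.2918; +0.2918 ∉ [0.4, 0.8) → out
#7 (11,-9): internal coord 11 + (-9)·τ' = +13.1246; +13.1246 ∉ [0.4, 0.8) → out
#8 (-12,1): internal coord -12 + (1)·τ' = -12.2361; -12.2361 ∉ [0.4, 0.8) → out
#9 (2,6): internal coord 2 + (6)·τ' = +0.5836; +0.5836 ∈ [0.4, 0.8) → IN Λ

9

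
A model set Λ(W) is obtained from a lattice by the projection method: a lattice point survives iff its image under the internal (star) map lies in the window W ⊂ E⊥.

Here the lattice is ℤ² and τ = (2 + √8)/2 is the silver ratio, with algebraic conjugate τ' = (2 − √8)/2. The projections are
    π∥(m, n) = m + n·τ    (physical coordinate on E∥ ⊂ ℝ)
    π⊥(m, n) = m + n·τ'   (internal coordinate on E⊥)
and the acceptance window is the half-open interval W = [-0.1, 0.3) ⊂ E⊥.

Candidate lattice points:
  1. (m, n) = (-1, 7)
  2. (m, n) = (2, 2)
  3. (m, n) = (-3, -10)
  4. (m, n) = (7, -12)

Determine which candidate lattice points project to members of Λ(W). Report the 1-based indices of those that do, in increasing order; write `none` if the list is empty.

none

Compute τ' = (2−√8)/2 = -0.4142, so π⊥(m,n) = m -0.4142·n.
#1 (-1,7): internal coord -1 + (7)·τ' = -3.8995; -3.8995 ∉ [-0.1, 0.3) → out
#2 (2,2): internal coord 2 + (2)·τ' = +1.1716; +1.1716 ∉ [-0.1, 0.3) → out
#3 (-3,-10): internal coord -3 + (-10)·τ' = +1.1421; +1.1421 ∉ [-0.1, 0.3) → out
#4 (7,-12): internal coord 7 + (-12)·τ' = +11.9706; +11.9706 ∉ [-0.1, 0.3) → out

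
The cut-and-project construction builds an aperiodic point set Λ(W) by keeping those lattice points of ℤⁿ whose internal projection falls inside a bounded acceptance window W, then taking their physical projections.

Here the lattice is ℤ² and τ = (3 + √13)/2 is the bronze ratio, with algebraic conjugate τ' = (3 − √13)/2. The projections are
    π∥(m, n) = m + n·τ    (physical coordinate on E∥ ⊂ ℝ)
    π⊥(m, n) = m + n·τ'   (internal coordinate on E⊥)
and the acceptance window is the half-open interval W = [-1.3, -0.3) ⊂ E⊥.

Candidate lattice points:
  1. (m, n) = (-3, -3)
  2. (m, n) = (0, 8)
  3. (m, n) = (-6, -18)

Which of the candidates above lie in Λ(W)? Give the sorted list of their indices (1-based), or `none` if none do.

τ' = (3−√13)/2 ≈ -0.3028.
#1 (-3,-3): internal coord -3 + (-3)·τ' = -2.0917; -2.0917 ∉ [-1.3, -0.3) → out
#2 (0,8): internal coord 0 + (8)·τ' = -2.4222; -2.4222 ∉ [-1.3, -0.3) → out
#3 (-6,-18): internal coord -6 + (-18)·τ' = -0.5500; -0.5500 ∈ [-1.3, -0.3) → IN Λ

3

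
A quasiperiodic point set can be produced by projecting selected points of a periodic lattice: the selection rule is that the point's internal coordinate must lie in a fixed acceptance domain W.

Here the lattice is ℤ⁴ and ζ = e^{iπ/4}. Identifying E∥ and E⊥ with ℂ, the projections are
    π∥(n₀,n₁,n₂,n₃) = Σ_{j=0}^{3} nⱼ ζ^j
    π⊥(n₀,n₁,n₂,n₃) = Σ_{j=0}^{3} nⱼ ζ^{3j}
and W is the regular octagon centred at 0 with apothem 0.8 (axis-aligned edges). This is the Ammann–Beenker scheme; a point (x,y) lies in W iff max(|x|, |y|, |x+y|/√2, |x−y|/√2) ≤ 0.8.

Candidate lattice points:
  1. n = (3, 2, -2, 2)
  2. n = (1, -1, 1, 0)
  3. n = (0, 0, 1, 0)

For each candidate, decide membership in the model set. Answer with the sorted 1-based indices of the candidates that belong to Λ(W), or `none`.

none

With ζ = e^{iπ/4} the internal vectors are ζ^0,ζ^3,ζ^6,ζ^9.
candidate 1: n = (3, 2, -2, 2) → π⊥ ≈ (+3.000000, +4.828427); max(|x|,|y|,|x±y|/√2) = 5.535534 > 0.8 ⇒ ∉ W
candidate 2: n = (1, -1, 1, 0) → π⊥ ≈ (+1.707107, -1.707107); max(|x|,|y|,|x±y|/√2) = 2.414214 > 0.8 ⇒ ∉ W
candidate 3: n = (0, 0, 1, 0) → π⊥ ≈ (+0.000000, -1.000000); max(|x|,|y|,|x±y|/√2) = 1.000000 > 0.8 ⇒ ∉ W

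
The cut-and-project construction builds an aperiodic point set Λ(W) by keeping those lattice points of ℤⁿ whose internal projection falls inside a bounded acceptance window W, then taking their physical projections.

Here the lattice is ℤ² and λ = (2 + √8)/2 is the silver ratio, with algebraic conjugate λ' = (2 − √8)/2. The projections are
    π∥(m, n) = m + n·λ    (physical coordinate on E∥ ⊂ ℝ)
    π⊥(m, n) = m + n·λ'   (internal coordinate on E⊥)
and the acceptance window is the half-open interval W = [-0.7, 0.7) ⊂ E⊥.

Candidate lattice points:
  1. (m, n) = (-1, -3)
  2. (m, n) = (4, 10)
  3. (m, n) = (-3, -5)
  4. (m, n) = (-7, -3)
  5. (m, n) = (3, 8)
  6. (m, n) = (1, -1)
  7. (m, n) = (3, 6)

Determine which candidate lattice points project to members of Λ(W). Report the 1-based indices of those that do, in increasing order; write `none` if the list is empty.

Compute λ' = (2−√8)/2 = -0.41421, so π⊥(m,n) = m -0.41421·n.
#1 (-1,-3): internal coord -1 + (-3)·λ' = +0.24264; +0.24264 ∈ [-0.7, 0.7) → IN Λ
#2 (4,10): internal coord 4 + (10)·λ' = -0.14214; -0.14214 ∈ [-0.7, 0.7) → IN Λ
#3 (-3,-5): internal coord -3 + (-5)·λ' = -0.92893; -0.92893 ∉ [-0.7, 0.7) → out
#4 (-7,-3): internal coord -7 + (-3)·λ' = -5.75736; -5.75736 ∉ [-0.7, 0.7) → out
#5 (3,8): internal coord 3 + (8)·λ' = -0.31371; -0.31371 ∈ [-0.7, 0.7) → IN Λ
#6 (1,-1): internal coord 1 + (-1)·λ' = +1.41421; +1.41421 ∉ [-0.7, 0.7) → out
#7 (3,6): internal coord 3 + (6)·λ' = +0.51472; +0.51472 ∈ [-0.7, 0.7) → IN Λ

1, 2, 5, 7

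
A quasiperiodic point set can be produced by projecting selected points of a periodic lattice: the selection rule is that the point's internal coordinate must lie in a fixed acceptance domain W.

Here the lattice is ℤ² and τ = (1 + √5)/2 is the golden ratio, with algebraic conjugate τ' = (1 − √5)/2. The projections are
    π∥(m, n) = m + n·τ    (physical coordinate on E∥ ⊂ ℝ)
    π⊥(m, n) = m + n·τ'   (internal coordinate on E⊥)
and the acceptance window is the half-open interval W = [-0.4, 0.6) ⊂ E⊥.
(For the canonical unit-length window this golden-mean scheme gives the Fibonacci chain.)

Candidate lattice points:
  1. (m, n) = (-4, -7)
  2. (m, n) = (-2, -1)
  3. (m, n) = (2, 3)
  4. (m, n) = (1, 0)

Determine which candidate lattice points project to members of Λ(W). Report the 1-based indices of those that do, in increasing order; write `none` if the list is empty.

τ' = (1−√5)/2 ≈ -0.6180.
candidate 1: (m,n)=(-4,-7) → π∥ = -4-7·τ ≈ -15.3262, π⊥ = -4-7·τ' ≈ 0.3262 ∈ [-0.4, 0.6) ⇒ IN Λ
candidate 2: (m,n)=(-2,-1) → π∥ = -2-1·τ ≈ -3.6180, π⊥ = -2-1·τ' ≈ -1.3820 ∉ [-0.4, 0.6) ⇒ out
candidate 3: (m,n)=(2,3) → π∥ = 2+3·τ ≈ 6.8541, π⊥ = 2+3·τ' ≈ 0.1459 ∈ [-0.4, 0.6) ⇒ IN Λ
candidate 4: (m,n)=(1,0) → π∥ = 1+0·τ ≈ 1.0000, π⊥ = 1+0·τ' ≈ 1.0000 ∉ [-0.4, 0.6) ⇒ out

1, 3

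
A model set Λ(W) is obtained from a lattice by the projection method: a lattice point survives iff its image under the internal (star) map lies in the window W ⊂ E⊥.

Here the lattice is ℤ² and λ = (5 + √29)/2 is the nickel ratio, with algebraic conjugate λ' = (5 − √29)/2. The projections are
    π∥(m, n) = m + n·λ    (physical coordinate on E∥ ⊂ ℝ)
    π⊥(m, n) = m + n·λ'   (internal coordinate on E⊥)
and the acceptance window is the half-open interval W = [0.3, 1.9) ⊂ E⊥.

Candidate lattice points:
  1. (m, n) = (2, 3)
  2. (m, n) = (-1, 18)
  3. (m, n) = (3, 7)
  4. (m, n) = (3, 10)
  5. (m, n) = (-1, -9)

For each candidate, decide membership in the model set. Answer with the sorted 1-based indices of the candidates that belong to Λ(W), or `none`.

λ' = (5−√29)/2 ≈ -0.192582.
candidate 1: (m,n)=(2,3) → π∥ = 2+3·λ ≈ 17.577747, π⊥ = 2+3·λ' ≈ 1.422253 ∈ [0.3, 1.9) ⇒ IN Λ
candidate 2: (m,n)=(-1,18) → π∥ = -1+18·λ ≈ 92.466483, π⊥ = -1+18·λ' ≈ -4.466483 ∉ [0.3, 1.9) ⇒ out
candidate 3: (m,n)=(3,7) → π∥ = 3+7·λ ≈ 39.348077, π⊥ = 3+7·λ' ≈ 1.651923 ∈ [0.3, 1.9) ⇒ IN Λ
candidate 4: (m,n)=(3,10) → π∥ = 3+10·λ ≈ 54.925824, π⊥ = 3+10·λ' ≈ 1.074176 ∈ [0.3, 1.9) ⇒ IN Λ
candidate 5: (m,n)=(-1,-9) → π∥ = -1-9·λ ≈ -47.733242, π⊥ = -1-9·λ' ≈ 0.733242 ∈ [0.3, 1.9) ⇒ IN Λ

1, 3, 4, 5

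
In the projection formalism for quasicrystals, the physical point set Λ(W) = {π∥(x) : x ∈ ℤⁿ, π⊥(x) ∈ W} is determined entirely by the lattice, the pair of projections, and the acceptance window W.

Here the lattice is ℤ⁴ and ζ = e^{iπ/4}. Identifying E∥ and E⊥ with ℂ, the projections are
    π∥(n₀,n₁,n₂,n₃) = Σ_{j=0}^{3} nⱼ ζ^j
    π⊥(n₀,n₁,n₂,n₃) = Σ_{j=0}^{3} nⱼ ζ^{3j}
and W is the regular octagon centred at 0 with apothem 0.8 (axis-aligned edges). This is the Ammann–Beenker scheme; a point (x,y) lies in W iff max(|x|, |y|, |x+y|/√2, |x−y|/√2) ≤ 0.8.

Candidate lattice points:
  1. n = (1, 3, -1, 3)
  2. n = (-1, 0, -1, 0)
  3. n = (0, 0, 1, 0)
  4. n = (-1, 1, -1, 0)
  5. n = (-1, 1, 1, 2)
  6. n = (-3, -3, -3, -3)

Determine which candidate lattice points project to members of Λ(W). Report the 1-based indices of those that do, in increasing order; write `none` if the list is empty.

Internal map: ζ^{3j} for j=0..3 gives (1,0), (−√2/2,√2/2), (0,−1), (√2/2,√2/2).
#1 (1, 3, -1, 3): internal (1.00000, 5.24264); octagon support 5.24264 vs apothem 0.8 → ∉ W
#2 (-1, 0, -1, 0): internal (-1.00000, 1.00000); octagon support 1.41421 vs apothem 0.8 → ∉ W
#3 (0, 0, 1, 0): internal (0.00000, -1.00000); octagon support 1.00000 vs apothem 0.8 → ∉ W
#4 (-1, 1, -1, 0): internal (-1.70711, 1.70711); octagon support 2.41421 vs apothem 0.8 → ∉ W
#5 (-1, 1, 1, 2): internal (-0.29289, 1.12132); octagon support 1.12132 vs apothem 0.8 → ∉ W
#6 (-3, -3, -3, -3): internal (-3.00000, -1.24264); octagon support 3.00000 vs apothem 0.8 → ∉ W

none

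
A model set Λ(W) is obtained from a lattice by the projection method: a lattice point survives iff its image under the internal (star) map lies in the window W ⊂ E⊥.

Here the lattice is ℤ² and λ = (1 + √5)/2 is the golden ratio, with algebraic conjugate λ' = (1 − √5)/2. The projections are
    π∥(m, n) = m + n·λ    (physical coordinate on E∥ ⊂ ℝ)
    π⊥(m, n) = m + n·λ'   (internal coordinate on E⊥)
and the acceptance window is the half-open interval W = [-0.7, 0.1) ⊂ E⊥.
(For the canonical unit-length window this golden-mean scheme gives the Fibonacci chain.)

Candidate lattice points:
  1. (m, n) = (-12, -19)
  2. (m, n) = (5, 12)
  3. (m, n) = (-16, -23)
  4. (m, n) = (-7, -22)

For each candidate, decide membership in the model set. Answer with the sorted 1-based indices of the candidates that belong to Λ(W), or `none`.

Numerically λ ≈ 1.6180 and λ' = −1/λ ≈ -0.6180.
candidate 1: (m,n)=(-12,-19) → π∥ = -12-19·λ ≈ -42.7426, π⊥ = -12-19·λ' ≈ -0.2574 ∈ [-0.7, 0.1) ⇒ IN Λ
candidate 2: (m,n)=(5,12) → π∥ = 5+12·λ ≈ 24.4164, π⊥ = 5+12·λ' ≈ -2.4164 ∉ [-0.7, 0.1) ⇒ out
candidate 3: (m,n)=(-16,-23) → π∥ = -16-23·λ ≈ -53.2148, π⊥ = -16-23·λ' ≈ -1.7852 ∉ [-0.7, 0.1) ⇒ out
candidate 4: (m,n)=(-7,-22) → π∥ = -7-22·λ ≈ -42.5967, π⊥ = -7-22·λ' ≈ 6.5967 ∉ [-0.7, 0.1) ⇒ out

1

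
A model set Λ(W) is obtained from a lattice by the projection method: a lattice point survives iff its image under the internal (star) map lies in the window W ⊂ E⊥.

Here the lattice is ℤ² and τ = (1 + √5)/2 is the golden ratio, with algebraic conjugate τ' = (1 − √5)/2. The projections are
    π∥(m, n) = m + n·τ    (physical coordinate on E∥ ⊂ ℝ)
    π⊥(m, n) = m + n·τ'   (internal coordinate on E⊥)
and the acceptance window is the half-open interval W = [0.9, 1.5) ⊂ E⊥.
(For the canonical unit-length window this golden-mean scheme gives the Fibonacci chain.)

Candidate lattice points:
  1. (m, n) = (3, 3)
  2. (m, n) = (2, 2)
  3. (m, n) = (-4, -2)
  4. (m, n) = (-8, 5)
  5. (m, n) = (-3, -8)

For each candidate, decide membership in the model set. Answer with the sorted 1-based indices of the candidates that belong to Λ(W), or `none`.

Numerically τ ≈ 1.6180 and τ' = −1/τ ≈ -0.6180.
candidate 1: (m,n)=(3,3) → π∥ = 3+3·τ ≈ 7.8541, π⊥ = 3+3·τ' ≈ 1.1459 ∈ [0.9, 1.5) ⇒ IN Λ
candidate 2: (m,n)=(2,2) → π∥ = 2+2·τ ≈ 5.2361, π⊥ = 2+2·τ' ≈ 0.7639 ∉ [0.9, 1.5) ⇒ out
candidate 3: (m,n)=(-4,-2) → π∥ = -4-2·τ ≈ -7.2361, π⊥ = -4-2·τ' ≈ -2.7639 ∉ [0.9, 1.5) ⇒ out
candidate 4: (m,n)=(-8,5) → π∥ = -8+5·τ ≈ 0.0902, π⊥ = -8+5·τ' ≈ -11.0902 ∉ [0.9, 1.5) ⇒ out
candidate 5: (m,n)=(-3,-8) → π∥ = -3-8·τ ≈ -15.9443, π⊥ = -3-8·τ' ≈ 1.9443 ∉ [0.9, 1.5) ⇒ out

1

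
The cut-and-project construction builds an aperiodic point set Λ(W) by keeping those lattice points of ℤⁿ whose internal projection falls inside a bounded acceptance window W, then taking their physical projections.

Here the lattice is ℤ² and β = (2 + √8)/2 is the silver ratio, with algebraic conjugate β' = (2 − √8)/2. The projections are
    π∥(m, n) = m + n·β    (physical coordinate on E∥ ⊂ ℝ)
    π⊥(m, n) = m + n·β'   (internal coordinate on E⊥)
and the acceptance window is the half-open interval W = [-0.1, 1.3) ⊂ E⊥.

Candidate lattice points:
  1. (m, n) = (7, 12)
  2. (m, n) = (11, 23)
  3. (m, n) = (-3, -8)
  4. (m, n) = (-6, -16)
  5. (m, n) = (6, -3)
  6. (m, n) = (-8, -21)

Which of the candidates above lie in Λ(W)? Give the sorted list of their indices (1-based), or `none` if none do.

3, 4, 6

Compute β' = (2−√8)/2 = -0.41421, so π⊥(m,n) = m -0.41421·n.
#1 (7,12): internal coord 7 + (12)·β' = +2.02944; +2.02944 ∉ [-0.1, 1.3) → out
#2 (11,23): internal coord 11 + (23)·β' = +1.47309; +1.47309 ∉ [-0.1, 1.3) → out
#3 (-3,-8): internal coord -3 + (-8)·β' = +0.31371; +0.31371 ∈ [-0.1, 1.3) → IN Λ
#4 (-6,-16): internal coord -6 + (-16)·β' = +0.62742; +0.62742 ∈ [-0.1, 1.3) → IN Λ
#5 (6,-3): internal coord 6 + (-3)·β' = +7.24264; +7.24264 ∉ [-0.1, 1.3) → out
#6 (-8,-21): internal coord -8 + (-21)·β' = +0.69848; +0.69848 ∈ [-0.1, 1.3) → IN Λ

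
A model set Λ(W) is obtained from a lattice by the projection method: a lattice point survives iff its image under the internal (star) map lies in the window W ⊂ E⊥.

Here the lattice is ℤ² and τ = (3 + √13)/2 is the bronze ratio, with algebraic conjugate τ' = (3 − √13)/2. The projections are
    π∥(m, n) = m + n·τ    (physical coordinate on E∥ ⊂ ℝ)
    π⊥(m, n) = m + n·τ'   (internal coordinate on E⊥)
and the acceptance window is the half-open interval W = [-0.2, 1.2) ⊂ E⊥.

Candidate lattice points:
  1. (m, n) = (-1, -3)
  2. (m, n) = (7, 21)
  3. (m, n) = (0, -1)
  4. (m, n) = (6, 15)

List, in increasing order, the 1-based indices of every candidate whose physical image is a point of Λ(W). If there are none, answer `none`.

1, 2, 3

τ' = (3−√13)/2 ≈ -0.30278.
[1] lift (-1,-3): star map gives -0.09167; window check -0.2 ≤ -0.09167 < 1.2 is true → IN Λ
[2] lift (7,21): star map gives 0.64171; window check -0.2 ≤ 0.64171 < 1.2 is true → IN Λ
[3] lift (0,-1): star map gives 0.30278; window check -0.2 ≤ 0.30278 < 1.2 is true → IN Λ
[4] lift (6,15): star map gives 1.45837; window check -0.2 ≤ 1.45837 < 1.2 is false → out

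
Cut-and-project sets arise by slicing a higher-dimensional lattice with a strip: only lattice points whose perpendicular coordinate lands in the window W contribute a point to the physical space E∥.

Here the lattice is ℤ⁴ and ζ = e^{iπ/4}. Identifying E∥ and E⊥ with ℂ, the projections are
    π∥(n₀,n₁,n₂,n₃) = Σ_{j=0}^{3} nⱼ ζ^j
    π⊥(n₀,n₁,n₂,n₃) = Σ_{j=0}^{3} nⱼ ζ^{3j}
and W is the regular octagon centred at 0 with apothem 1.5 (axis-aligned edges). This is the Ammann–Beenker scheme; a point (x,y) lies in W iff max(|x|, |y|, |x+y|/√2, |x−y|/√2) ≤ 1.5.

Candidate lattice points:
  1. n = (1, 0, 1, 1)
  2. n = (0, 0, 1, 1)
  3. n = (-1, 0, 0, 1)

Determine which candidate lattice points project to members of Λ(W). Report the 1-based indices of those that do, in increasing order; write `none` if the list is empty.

With ζ = e^{iπ/4} the internal vectors are ζ^0,ζ^3,ζ^6,ζ^9.
#1 (1, 0, 1, 1): internal (1.707107, -0.292893); octagon support 1.707107 vs apothem 1.5 → ∉ W
#2 (0, 0, 1, 1): internal (0.707107, -0.292893); octagon support 0.707107 vs apothem 1.5 → ∈ W
#3 (-1, 0, 0, 1): internal (-0.292893, 0.707107); octagon support 0.707107 vs apothem 1.5 → ∈ W

2, 3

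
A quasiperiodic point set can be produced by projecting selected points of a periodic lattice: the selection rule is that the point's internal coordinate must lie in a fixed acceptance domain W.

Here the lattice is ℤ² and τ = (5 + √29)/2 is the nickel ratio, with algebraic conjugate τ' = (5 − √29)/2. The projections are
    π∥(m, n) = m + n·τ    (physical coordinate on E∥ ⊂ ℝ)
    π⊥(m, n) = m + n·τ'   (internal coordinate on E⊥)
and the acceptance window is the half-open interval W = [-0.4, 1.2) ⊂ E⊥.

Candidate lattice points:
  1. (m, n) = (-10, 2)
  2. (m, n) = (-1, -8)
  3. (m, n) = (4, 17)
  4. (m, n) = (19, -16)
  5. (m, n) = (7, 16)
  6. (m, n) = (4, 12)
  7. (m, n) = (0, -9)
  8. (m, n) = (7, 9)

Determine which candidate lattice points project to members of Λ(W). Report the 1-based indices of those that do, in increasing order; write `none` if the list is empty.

Numerically τ ≈ 5.192582 and τ' = −1/τ ≈ -0.192582.
[1] lift (-10,2): star map gives -10.385165; window check -0.4 ≤ -10.385165 < 1.2 is false → out
[2] lift (-1,-8): star map gives 0.540659; window check -0.4 ≤ 0.540659 < 1.2 is true → IN Λ
[3] lift (4,17): star map gives 0.726099; window check -0.4 ≤ 0.726099 < 1.2 is true → IN Λ
[4] lift (19,-16): star map gives 22.081318; window check -0.4 ≤ 22.081318 < 1.2 is false → out
[5] lift (7,16): star map gives 3.918682; window check -0.4 ≤ 3.918682 < 1.2 is false → out
[6] lift (4,12): star map gives 1.689011; window check -0.4 ≤ 1.689011 < 1.2 is false → out
[7] lift (0,-9): star map gives 1.733242; window check -0.4 ≤ 1.733242 < 1.2 is false → out
[8] lift (7,9): star map gives 5.266758; window check -0.4 ≤ 5.266758 < 1.2 is false → out

2, 3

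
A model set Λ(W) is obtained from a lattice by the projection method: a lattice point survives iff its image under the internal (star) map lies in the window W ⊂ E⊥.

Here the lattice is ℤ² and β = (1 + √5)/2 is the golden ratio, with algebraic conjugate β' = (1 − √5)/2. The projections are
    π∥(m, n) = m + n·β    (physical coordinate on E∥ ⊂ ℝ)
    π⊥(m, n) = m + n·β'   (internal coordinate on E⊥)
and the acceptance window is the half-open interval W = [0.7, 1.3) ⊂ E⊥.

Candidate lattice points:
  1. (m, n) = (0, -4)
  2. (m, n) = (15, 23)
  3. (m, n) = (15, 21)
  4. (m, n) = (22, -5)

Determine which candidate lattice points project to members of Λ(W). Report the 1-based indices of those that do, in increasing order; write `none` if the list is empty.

2

Compute β' = (1−√5)/2 = -0.6180, so π⊥(m,n) = m -0.6180·n.
#1 (0,-4): internal coord 0 + (-4)·β' = +2.4721; +2.4721 ∉ [0.7, 1.3) → out
#2 (15,23): internal coord 15 + (23)·β' = +0.7852; +0.7852 ∈ [0.7, 1.3) → IN Λ
#3 (15,21): internal coord 15 + (21)·β' = +2.0213; +2.0213 ∉ [0.7, 1.3) → out
#4 (22,-5): internal coord 22 + (-5)·β' = +25.0902; +25.0902 ∉ [0.7, 1.3) → out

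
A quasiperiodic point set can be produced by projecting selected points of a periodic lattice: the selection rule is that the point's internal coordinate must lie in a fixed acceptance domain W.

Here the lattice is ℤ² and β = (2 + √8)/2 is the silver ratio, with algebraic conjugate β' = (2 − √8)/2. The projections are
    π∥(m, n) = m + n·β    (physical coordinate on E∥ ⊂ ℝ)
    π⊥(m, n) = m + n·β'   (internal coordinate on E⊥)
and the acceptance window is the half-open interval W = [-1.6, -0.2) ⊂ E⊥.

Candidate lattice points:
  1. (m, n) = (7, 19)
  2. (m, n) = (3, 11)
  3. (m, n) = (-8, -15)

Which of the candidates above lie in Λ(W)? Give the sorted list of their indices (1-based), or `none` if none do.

β' = (2−√8)/2 ≈ -0.41421.
[1] lift (7,19): star map gives -0.87006; window check -1.6 ≤ -0.87006 < -0.2 is true → IN Λ
[2] lift (3,11): star map gives -1.55635; window check -1.6 ≤ -1.55635 < -0.2 is true → IN Λ
[3] lift (-8,-15): star map gives -1.78680; window check -1.6 ≤ -1.78680 < -0.2 is false → out

1, 2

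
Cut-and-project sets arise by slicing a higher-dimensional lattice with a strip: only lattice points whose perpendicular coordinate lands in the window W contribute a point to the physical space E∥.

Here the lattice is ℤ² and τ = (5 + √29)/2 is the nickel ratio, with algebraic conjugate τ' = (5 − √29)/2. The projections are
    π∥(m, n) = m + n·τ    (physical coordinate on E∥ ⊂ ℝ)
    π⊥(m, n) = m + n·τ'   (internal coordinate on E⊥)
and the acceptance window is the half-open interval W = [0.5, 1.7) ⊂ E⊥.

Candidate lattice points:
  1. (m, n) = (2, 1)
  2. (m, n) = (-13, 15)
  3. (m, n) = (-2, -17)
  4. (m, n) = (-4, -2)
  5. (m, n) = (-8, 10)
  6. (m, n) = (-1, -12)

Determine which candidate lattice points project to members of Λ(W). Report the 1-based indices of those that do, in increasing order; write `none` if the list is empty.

3, 6

τ' = (5−√29)/2 ≈ -0.192582.
candidate 1: (m,n)=(2,1) → π∥ = 2+1·τ ≈ 7.192582, π⊥ = 2+1·τ' ≈ 1.807418 ∉ [0.5, 1.7) ⇒ out
candidate 2: (m,n)=(-13,15) → π∥ = -13+15·τ ≈ 64.888736, π⊥ = -13+15·τ' ≈ -15.888736 ∉ [0.5, 1.7) ⇒ out
candidate 3: (m,n)=(-2,-17) → π∥ = -2-17·τ ≈ -90.273901, π⊥ = -2-17·τ' ≈ 1.273901 ∈ [0.5, 1.7) ⇒ IN Λ
candidate 4: (m,n)=(-4,-2) → π∥ = -4-2·τ ≈ -14.385165, π⊥ = -4-2·τ' ≈ -3.614835 ∉ [0.5, 1.7) ⇒ out
candidate 5: (m,n)=(-8,10) → π∥ = -8+10·τ ≈ 43.925824, π⊥ = -8+10·τ' ≈ -9.925824 ∉ [0.5, 1.7) ⇒ out
candidate 6: (m,n)=(-1,-12) → π∥ = -1-12·τ ≈ -63.310989, π⊥ = -1-12·τ' ≈ 1.310989 ∈ [0.5, 1.7) ⇒ IN Λ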